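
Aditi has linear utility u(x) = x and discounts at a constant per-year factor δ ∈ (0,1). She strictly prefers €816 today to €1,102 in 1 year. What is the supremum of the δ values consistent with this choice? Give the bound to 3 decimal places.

Comparing present values: 816 > δ·1102.
So δ < 816/1102 = 0.74047.

δ < 0.740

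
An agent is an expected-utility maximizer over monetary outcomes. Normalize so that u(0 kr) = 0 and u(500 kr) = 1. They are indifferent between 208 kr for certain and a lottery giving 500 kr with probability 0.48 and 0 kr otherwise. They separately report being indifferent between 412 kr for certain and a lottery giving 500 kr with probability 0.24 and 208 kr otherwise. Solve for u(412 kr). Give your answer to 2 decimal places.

0.60

The first gamble pins u(208 kr): it must equal 0.48·1 + 0.52·0 = 0.48.
Chaining: u(412 kr) = 0.24·1.00 + 0.76·0.48 = 0.6048.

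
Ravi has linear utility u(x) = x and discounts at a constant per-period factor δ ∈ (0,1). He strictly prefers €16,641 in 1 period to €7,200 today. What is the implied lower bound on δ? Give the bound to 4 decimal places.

δ > 0.4327

Under u(x) = x this choice says 7200 < δ·16641.
Dividing through by 16641 gives δ > 0.43267.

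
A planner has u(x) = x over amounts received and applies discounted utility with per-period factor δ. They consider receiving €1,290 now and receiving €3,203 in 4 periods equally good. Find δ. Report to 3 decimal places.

Equating discounted utilities: u(1290) = δ^4·u(3203) ⇒ δ^4 = u(1290)/u(3203).
With u(x) = x: δ^4 = 1290/3203 = 0.40275.
Hence δ = (0.40275)^(1/4) = 0.79663.

δ ≈ 0.797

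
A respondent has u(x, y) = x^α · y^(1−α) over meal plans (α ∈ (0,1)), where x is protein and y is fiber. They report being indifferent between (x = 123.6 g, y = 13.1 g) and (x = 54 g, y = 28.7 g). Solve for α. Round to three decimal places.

Set the two utilities equal: 123.6^α·13.1^(1−α) = 54^α·28.7^(1−α).
(123.6/54)^α = (28.7/13.1)^(1−α); take logs: α·ln(123.6/54) = (1−α)·ln(28.7/13.1), i.e. α·0.828066 = (1−α)·0.784285.
With A = 0.828066 and B = 0.784285: α·A = (1−α)·B, so α = B/(A+B) = 0.784285/1.612351 ≈ 0.486.

α ≈ 0.486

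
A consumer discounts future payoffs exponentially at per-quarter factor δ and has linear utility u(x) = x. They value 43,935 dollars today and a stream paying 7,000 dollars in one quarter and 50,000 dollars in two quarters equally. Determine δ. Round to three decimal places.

Present value of the stream is 7000·δ + 50000·δ². Indifference gives 7000δ + 50000δ² = 43935.
So 50000δ² + 7000δ − 43935 = 0.
δ = (−7000 + √(7000² + 4·50000·43935)) / (2·50000) = (−7000 + √8836000000.00) / 100000 ≈ 0.870.

δ ≈ 0.870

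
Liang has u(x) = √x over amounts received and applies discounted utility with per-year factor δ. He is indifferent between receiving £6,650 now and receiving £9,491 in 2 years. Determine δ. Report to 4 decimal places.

δ ≈ 0.9149

Equating discounted utilities: u(6650) = δ^2·u(9491) ⇒ δ^2 = u(6650)/u(9491).
With u(x) = √x: δ^2 = √6650/√9491 = √(6650/9491) = 0.83706.
So δ = 0.83706^(1/2) ≈ 0.9149.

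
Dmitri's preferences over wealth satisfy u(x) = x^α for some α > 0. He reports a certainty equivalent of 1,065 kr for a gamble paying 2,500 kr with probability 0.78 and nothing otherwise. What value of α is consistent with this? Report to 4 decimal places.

EU(lottery) = 0.78·2500^α + 0.22·0 = 0.78·2500^α.
Setting u(1065) equal to that: 1065^α = 0.78·2500^α ⇒ (1065/2500)^α = 0.78.
Taking logs: α·ln(1065/2500) = ln(0.78), so α = -0.2484614 / -0.8533159 ≈ 0.2912.

α ≈ 0.2912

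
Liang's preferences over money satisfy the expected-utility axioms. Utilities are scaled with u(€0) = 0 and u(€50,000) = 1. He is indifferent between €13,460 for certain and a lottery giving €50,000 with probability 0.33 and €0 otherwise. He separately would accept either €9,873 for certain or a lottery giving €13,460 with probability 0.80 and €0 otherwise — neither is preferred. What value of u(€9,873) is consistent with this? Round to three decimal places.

The first gamble pins u(€13,460): it must equal 0.33·1 + 0.67·0 = 0.33.
The second indifference gives u(€9,873) = 0.80·u(€13,460) + 0.20·u(€0) = 0.80·0.33 + 0.20·0.00 = 0.2640.

0.264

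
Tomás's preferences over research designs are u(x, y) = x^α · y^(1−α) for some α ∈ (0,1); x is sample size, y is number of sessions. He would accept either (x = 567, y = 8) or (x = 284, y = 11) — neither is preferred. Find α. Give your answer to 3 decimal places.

Set the two utilities equal: 567^α·8^(1−α) = 284^α·11^(1−α).
Taking logs: α·ln 567 + (1−α)·ln 8 = α·ln 284 + (1−α)·ln 11, i.e. α·0.691385 = (1−α)·0.318454.
With A = 0.691385 and B = 0.318454: α·A = (1−α)·B, so α = B/(A+B) = 0.318454/1.009839 ≈ 0.315.

α ≈ 0.315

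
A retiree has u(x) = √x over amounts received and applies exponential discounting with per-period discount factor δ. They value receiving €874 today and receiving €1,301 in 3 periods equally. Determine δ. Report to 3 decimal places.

δ ≈ 0.936

The payoff in 3 periods is discounted by δ^3, so u(874) = δ^3·u(1301) and δ^3 = u(874)/u(1301).
Since u(x) = √x, δ^3 = √(874/1301) = 0.81963.
Taking the cube root: δ = 0.81963^(1/3) ≈ 0.936.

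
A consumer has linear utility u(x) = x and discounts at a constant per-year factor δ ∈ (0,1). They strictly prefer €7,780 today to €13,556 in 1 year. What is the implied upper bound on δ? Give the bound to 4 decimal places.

Comparing present values: 7780 > δ·13556.
So δ < 7780/13556 = 0.57392.

δ < 0.5739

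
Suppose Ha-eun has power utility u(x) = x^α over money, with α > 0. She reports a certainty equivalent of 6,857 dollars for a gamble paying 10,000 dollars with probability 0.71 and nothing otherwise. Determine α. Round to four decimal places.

The lottery's expected utility is 0.71·u(10000) + 0.29·u(0) = 0.71·10000^α (since u(0) = 0 for α > 0).
Equating: 6857^α = 0.71·10000^α, i.e. 0.6857^α = 0.71.
α = ln(0.71) / ln(6857/10000) = -0.3424903/-0.3773151 ≈ 0.9077.

α ≈ 0.9077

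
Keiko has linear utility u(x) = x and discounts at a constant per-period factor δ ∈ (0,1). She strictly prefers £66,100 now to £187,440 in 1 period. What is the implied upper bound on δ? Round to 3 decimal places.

δ < 0.353

Under u(x) = x this choice says 66100 > δ·187440.
So δ < 66100/187440 = 0.35265.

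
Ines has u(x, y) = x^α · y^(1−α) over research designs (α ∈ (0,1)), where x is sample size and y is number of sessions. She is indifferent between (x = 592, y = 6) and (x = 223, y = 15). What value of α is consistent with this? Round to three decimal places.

α ≈ 0.484

Indifference: 592^α · 6^(1−α) = 223^α · 15^(1−α).
Rearrange to (592/223)^α = (15/6)^(1−α) and take logs: α·0.976335 = (1−α)·0.916291.
With A = 0.976335 and B = 0.916291: α·A = (1−α)·B, so α = B/(A+B) = 0.916291/1.892626 ≈ 0.484.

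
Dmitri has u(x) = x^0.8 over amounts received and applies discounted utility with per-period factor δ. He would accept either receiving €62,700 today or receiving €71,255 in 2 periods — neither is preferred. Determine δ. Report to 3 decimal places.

The payoff in 2 periods is discounted by δ^2, so u(62700) = δ^2·u(71255) and δ^2 = u(62700)/u(71255).
With u(x) = x^0.8: δ^2 = 62700^0.8/71255^0.8 = (62700/71255)^0.8 = 0.90274.
So δ = 0.90274^(1/2) ≈ 0.950.

δ ≈ 0.950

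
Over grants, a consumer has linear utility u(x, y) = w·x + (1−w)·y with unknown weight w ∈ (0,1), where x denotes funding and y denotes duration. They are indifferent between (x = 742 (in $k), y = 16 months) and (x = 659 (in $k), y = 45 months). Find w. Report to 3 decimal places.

Equating utilities: w·742 + (1−w)·16 = w·659 + (1−w)·45.
w·(742−659) = (1−w)·(45−16), i.e. w·83 = (1−w)·29.
The marginal rate of substitution is 29/83, so w = 29/(83+29) = 0.259.

w = 0.259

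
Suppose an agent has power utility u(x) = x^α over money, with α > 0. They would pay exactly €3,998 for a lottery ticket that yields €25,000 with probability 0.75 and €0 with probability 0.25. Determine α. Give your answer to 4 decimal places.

α ≈ 0.1569

Since u(0) = 0, the lottery's EU is 0.75·25000^α.
Indifference: 3998^α = 0.75·25000^α, so (3998/25000)^α = 0.75.
α = ln(0.75) / ln(3998/25000) = -0.2876821/-1.8330816 ≈ 0.1569.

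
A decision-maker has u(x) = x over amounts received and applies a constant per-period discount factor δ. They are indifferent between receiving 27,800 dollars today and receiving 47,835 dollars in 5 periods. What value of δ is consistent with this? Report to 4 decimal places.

Equating discounted utilities: u(27800) = δ^5·u(47835) ⇒ δ^5 = u(27800)/u(47835).
With u(x) = x: δ^5 = 27800/47835 = 0.58116.
Hence δ = (0.58116)^(1/5) = 0.897139.

δ ≈ 0.8971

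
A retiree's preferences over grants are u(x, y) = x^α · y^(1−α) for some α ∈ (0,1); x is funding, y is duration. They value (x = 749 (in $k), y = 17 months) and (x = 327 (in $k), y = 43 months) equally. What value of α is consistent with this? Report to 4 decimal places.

The Cobb–Douglas utilities coincide, so 749^α·17^(1−α) = 327^α·43^(1−α).
Taking logs: α·ln 749 + (1−α)·ln 17 = α·ln 327 + (1−α)·ln 43, i.e. α·0.8287788 = (1−α)·0.9279868.
Thus α·(1.7567656) = 0.9279868, so α = 0.9279868/1.7567656 ≈ 0.5282.

α ≈ 0.5282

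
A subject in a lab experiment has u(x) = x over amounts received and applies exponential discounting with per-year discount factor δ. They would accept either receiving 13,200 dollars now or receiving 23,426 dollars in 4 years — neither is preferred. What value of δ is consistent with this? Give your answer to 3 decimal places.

δ ≈ 0.866

The payoff in 4 years is discounted by δ^4, so u(13200) = δ^4·u(23426) and δ^4 = u(13200)/u(23426).
With u(x) = x: δ^4 = 13200/23426 = 0.56348.
Hence δ = (0.56348)^(1/4) = 0.86640.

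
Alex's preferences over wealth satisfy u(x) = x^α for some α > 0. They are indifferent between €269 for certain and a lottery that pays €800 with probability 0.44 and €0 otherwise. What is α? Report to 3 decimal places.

EU(lottery) = 0.44·800^α + 0.56·0 = 0.44·800^α.
Indifference: 269^α = 0.44·800^α, so (269/800)^α = 0.44.
α = ln(0.44) / ln(269/800) = -0.820981/-1.089900 ≈ 0.753.

α ≈ 0.753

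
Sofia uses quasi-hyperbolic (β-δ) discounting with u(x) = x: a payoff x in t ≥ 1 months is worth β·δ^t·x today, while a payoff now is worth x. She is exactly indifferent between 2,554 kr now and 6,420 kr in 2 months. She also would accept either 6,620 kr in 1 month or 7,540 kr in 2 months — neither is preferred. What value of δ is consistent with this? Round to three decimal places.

δ ≈ 0.878

The second indifference involves only future payoffs, so β cancels: β·δ^1·6620 = β·δ^2·7540, giving δ = 6620/7540 = 0.87798.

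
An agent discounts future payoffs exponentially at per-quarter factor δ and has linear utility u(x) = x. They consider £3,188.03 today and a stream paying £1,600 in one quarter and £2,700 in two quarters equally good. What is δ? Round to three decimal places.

δ ≈ 0.830

Equating present values: 3188.03 = 1600δ + 2700δ².
That is, 2700δ² + 1600δ − 3188.03 = 0, a quadratic in δ.
The positive root is δ = [−1600 + √(1600² + 4·2700·3188.03)] / (2·2700) = (−1600 + 6082.000)/5400 ≈ 0.830.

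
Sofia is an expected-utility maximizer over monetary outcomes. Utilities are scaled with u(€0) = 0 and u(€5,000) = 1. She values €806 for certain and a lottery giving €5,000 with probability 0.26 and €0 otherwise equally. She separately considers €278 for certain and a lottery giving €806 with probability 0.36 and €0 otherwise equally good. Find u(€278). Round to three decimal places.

The first gamble pins u(€806): it must equal 0.26·1 + 0.74·0 = 0.26.
Chaining: u(€278) = 0.36·0.26 + 0.64·0.00 = 0.0936.

0.094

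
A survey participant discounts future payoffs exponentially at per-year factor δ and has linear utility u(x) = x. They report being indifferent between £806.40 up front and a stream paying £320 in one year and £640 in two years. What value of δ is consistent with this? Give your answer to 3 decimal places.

δ ≈ 0.900

Present value of the stream is 320·δ + 640·δ². Indifference gives 320δ + 640δ² = 806.40.
So 640δ² + 320δ − 806.40 = 0.
δ = (−320 + √(320² + 4·640·806.40)) / (2·640) = (−320 + √2166784.00) / 1280 ≈ 0.900.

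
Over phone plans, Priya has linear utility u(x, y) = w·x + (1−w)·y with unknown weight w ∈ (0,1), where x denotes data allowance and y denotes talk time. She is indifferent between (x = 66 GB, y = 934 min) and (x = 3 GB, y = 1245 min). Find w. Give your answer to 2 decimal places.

w = 0.83

Equating utilities: w·66 + (1−w)·934 = w·3 + (1−w)·1245.
Collecting terms: w·63 = (1−w)·311.
So w/(1−w) = 311/63 = 4.9365, giving w = 311/(63+311) = 0.83.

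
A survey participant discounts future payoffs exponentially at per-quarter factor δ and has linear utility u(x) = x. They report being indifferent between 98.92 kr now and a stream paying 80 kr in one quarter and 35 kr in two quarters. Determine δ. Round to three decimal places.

The stream is worth 80δ + 35δ² today, so 80δ + 35δ² = 98.92.
That is, 35δ² + 80δ − 98.92 = 0, a quadratic in δ.
The positive root is δ = [−80 + √(80² + 4·35·98.92)] / (2·35) = (−80 + 142.298)/70 ≈ 0.890.

δ ≈ 0.890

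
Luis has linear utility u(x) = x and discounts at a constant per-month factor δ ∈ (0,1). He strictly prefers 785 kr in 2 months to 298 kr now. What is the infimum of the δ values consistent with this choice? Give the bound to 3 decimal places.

δ > 0.616

Comparing present values: 298 < δ^2·785.
Hence δ^2 > 298/785 = 0.37962, and x ↦ x^(1/2) is increasing on (0,∞).
δ > (298/785)^(1/2) ≈ 0.616.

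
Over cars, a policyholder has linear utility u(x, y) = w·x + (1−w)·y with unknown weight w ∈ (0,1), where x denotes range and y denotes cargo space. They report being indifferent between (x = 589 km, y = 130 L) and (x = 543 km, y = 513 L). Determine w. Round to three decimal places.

u(589,130) = u(543,513) means w·589 + (1−w)·130 = w·543 + (1−w)·513.
Rearranging, 46·w − 383·(1−w) = 0.
So w/(1−w) = 383/46 = 8.3261, giving w = 383/(46+383) = 0.893.

w = 0.893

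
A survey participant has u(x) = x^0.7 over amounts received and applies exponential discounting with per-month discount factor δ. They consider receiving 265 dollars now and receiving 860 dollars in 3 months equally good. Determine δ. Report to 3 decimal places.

δ ≈ 0.760

The payoff in 3 months is discounted by δ^3, so u(265) = δ^3·u(860) and δ^3 = u(265)/u(860).
Since u(x) = x^0.7, δ^3 = (265/860)^0.7 = 0.30814^0.7 = 0.43866.
Hence δ = (0.43866)^(1/3) = 0.75981.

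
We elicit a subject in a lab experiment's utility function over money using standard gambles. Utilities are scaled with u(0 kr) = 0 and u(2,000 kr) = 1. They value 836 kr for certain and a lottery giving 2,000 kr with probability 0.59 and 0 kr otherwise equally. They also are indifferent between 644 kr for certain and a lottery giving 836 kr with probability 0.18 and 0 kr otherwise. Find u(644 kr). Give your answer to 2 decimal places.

First, u(836 kr) = 0.59·u(2,000 kr) + 0.41·u(0 kr) = 0.59.
Chaining: u(644 kr) = 0.18·0.59 + 0.82·0.00 = 0.1062.

0.11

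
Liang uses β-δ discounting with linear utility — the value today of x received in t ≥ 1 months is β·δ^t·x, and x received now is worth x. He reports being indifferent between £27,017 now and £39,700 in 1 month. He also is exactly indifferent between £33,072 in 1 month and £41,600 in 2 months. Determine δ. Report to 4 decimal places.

δ ≈ 0.7950

From the later pair, β·δ^1·33072 = β·δ^2·41600; dividing through, δ = 33072/41600 = 0.79500.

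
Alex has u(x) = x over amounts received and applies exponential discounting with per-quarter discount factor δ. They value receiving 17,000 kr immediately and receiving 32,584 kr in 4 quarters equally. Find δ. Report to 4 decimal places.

δ ≈ 0.8499

Indifference means u(17000) = δ^4 · u(32584), so δ^4 = u(17000)/u(32584).
With u(x) = x: δ^4 = 17000/32584 = 0.52173.
Hence δ = (0.52173)^(1/4) = 0.849887.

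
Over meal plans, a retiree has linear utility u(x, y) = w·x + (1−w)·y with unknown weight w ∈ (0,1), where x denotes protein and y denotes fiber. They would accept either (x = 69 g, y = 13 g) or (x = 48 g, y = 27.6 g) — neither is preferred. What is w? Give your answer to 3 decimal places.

Equating utilities: w·69 + (1−w)·13 = w·48 + (1−w)·27.6.
Collecting terms: w·21 = (1−w)·14.6.
Hence w = 14.6/(21+14.6) = 14.6/35.6 = 0.410.

w = 0.410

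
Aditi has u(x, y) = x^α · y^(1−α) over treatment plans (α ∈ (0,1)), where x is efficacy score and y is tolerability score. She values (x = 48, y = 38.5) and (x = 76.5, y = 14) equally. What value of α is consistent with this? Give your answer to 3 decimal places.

α ≈ 0.685

Indifference: 48^α · 38.5^(1−α) = 76.5^α · 14^(1−α).
(48/76.5)^α = (14/38.5)^(1−α); take logs: α·ln(48/76.5) = (1−α)·ln(14/38.5), i.e. α·-0.466090 = (1−α)·-1.011601.
Thus α·(-1.477691) = -1.011601, so α = -1.011601/-1.477691 ≈ 0.685.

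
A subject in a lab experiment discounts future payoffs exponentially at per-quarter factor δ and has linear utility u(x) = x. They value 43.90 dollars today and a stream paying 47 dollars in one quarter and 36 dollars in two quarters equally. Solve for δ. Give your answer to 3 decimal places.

δ ≈ 0.630

Equating present values: 43.90 = 47δ + 36δ².
That is, 36δ² + 47δ − 43.90 = 0, a quadratic in δ.
The positive root is δ = [−47 + √(47² + 4·36·43.90)] / (2·36) = (−47 + 92.361)/72 ≈ 0.630.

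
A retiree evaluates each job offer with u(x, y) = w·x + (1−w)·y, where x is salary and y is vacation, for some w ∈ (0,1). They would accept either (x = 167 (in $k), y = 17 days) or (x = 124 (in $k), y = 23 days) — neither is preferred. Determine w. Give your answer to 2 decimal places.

Indifference: w·167 + (1−w)·17 = w·124 + (1−w)·23.
w·(167−124) = (1−w)·(23−17), i.e. w·43 = (1−w)·6.
The marginal rate of substitution is 6/43, so w = 6/(43+6) = 0.12.

w = 0.12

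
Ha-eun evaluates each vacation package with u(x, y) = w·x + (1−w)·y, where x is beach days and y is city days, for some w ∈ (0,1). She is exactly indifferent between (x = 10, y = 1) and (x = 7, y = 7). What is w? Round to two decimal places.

w = 0.67

Indifference: w·10 + (1−w)·1 = w·7 + (1−w)·7.
Rearranging, 3·w − 6·(1−w) = 0.
Hence w = 6/(3+6) = 6/9 = 0.67.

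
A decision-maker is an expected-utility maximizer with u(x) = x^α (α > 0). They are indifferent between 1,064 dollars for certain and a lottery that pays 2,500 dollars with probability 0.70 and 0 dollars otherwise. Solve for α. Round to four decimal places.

Since u(0) = 0, the lottery's EU is 0.70·2500^α.
Equating: 1064^α = 0.70·2500^α, i.e. 0.4256^α = 0.70.
Take logs: α = ln 0.70 / ln(1064/2500) ≈ 0.417527.

α ≈ 0.4175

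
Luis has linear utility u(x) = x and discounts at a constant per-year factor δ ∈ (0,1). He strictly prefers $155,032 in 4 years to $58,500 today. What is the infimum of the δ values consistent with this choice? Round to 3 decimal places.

δ > 0.784

Under u(x) = x this choice says 58500 < δ^4·155032.
Dividing by 155032: δ^4 > 0.37734. Both sides are positive, so the 4th root keeps the direction.
δ > 0.37734^(1/4) = 0.784.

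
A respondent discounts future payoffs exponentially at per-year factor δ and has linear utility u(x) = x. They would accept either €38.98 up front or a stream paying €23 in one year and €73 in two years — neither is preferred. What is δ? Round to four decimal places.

The stream is worth 23δ + 73δ² today, so 23δ + 73δ² = 38.98.
Rearranged: 73δ² + 23δ − 38.98 = 0.
The positive root is δ = [−23 + √(23² + 4·73·38.98)] / (2·73) = (−23 + 109.138)/146 ≈ 0.5900.

δ ≈ 0.5900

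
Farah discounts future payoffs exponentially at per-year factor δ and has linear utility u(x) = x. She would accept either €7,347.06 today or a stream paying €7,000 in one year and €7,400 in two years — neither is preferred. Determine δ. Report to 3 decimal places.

δ ≈ 0.630

Present value of the stream is 7000·δ + 7400·δ². Indifference gives 7000δ + 7400δ² = 7347.06.
Rearranged: 7400δ² + 7000δ − 7347.06 = 0.
By the quadratic formula (taking the positive root), δ = (−7000 + √266472976.00) / 14800 ≈ 0.630.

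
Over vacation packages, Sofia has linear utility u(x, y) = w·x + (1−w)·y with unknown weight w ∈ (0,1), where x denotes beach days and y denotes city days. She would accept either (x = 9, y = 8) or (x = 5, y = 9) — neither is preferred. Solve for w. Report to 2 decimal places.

u(9,8) = u(5,9) means w·9 + (1−w)·8 = w·5 + (1−w)·9.
w·(9−5) = (1−w)·(9−8), i.e. w·4 = (1−w)·1.
So w/(1−w) = 1/4 = 0.2500, giving w = 1/(4+1) = 0.20.

w = 0.20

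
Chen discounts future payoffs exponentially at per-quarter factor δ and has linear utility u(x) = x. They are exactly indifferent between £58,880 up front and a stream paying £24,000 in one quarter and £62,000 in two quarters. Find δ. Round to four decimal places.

The stream is worth 24000δ + 62000δ² today, so 24000δ + 62000δ² = 58880.
Rearranged: 62000δ² + 24000δ − 58880 = 0.
δ = (−24000 + √(24000² + 4·62000·58880)) / (2·62000) = (−24000 + √15178240000.00) / 124000 ≈ 0.8000.

δ ≈ 0.8000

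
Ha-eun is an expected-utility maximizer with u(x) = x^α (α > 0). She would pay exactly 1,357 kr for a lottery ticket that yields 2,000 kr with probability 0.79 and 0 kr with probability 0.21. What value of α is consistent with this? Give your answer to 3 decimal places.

Since u(0) = 0, the lottery's EU is 0.79·2000^α.
Indifference: 1357^α = 0.79·2000^α, so (1357/2000)^α = 0.79.
Take logs: α = ln 0.79 / ln(1357/2000) ≈ 0.60773.

α ≈ 0.608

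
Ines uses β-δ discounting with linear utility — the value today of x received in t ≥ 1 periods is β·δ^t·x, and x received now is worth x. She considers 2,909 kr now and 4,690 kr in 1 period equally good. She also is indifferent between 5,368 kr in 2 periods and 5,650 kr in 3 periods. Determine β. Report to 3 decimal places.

Both payoffs in the second observation are in the future, so β drops out: δ^2·5368 = δ^3·5650 ⇒ δ = 5368/5650 = 0.95009.
Substituting δ into 2909 = β·δ·4690: β = 2909/(4455.915) ≈ 0.653.

β ≈ 0.653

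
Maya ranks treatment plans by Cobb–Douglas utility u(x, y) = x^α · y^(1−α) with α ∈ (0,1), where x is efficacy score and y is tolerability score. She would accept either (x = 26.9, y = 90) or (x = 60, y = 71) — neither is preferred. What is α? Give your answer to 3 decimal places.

Set the two utilities equal: 26.9^α·90^(1−α) = 60^α·71^(1−α).
(26.9/60)^α = (71/90)^(1−α); take logs: α·ln(26.9/60) = (1−α)·ln(71/90), i.e. α·-0.802218 = (1−α)·-0.237130.
So α/(1−α) = (-0.237130)/(-0.802218) = 0.295593, and α = 0.295593/1.295593 ≈ 0.228.

α ≈ 0.228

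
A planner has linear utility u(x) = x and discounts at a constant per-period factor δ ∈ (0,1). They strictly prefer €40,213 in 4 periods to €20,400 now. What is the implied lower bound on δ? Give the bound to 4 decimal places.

Under u(x) = x this choice says 20400 < δ^4·40213.
Hence δ^4 > 20400/40213 = 0.50730, and x ↦ x^(1/4) is increasing on (0,∞).
δ > 0.50730^(1/4) = 0.8439.

δ > 0.8439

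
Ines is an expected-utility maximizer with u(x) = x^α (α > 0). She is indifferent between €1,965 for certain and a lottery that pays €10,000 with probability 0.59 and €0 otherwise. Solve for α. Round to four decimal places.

α ≈ 0.3243

EU(lottery) = 0.59·10000^α + 0.41·0 = 0.59·10000^α.
Equating: 1965^α = 0.59·10000^α, i.e. 0.1965^α = 0.59.
Take logs: α = ln 0.59 / ln(1965/10000) ≈ 0.324279.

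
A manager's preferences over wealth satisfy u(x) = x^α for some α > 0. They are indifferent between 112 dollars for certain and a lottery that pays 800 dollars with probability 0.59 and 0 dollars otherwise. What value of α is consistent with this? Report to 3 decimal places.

α ≈ 0.268

EU(lottery) = 0.59·800^α + 0.41·0 = 0.59·800^α.
Equating: 112^α = 0.59·800^α, i.e. 0.1400^α = 0.59.
Take logs: α = ln 0.59 / ln(112/800) ≈ 0.26836.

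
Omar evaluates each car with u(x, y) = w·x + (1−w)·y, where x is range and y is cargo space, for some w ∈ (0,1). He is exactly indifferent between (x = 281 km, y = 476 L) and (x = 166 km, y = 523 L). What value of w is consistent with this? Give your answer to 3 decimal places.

Indifference: w·281 + (1−w)·476 = w·166 + (1−w)·523.
Collecting terms: w·115 = (1−w)·47.
So w/(1−w) = 47/115 = 0.4087, giving w = 47/(115+47) = 0.290.

w = 0.290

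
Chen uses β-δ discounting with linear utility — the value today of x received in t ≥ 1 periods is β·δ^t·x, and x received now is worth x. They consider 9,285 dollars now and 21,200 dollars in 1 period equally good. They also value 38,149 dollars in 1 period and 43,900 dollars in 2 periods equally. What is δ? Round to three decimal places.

δ ≈ 0.869

Both payoffs in the second observation are in the future, so β drops out: δ^1·38149 = δ^2·43900 ⇒ δ = 38149/43900 = 0.86900.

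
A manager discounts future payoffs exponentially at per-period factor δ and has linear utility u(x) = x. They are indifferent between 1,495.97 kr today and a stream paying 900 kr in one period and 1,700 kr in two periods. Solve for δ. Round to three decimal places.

Present value of the stream is 900·δ + 1700·δ². Indifference gives 900δ + 1700δ² = 1495.97.
So 1700δ² + 900δ − 1495.97 = 0.
The positive root is δ = [−900 + √(900² + 4·1700·1495.97)] / (2·1700) = (−900 + 3314.000)/3400 ≈ 0.710.

δ ≈ 0.710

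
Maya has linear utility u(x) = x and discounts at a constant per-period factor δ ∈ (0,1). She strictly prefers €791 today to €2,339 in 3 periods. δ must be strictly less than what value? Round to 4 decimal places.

Comparing present values: 791 > δ^3·2339.
So δ^3 < 791/2339 = 0.33818; taking the cube root of both positive sides preserves the inequality.
δ < 0.33818^(1/3) = 0.6967.

δ < 0.6967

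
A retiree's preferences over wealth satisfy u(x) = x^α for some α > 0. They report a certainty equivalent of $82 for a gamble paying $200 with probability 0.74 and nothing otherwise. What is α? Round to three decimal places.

Since u(0) = 0, the lottery's EU is 0.74·200^α.
Indifference: 82^α = 0.74·200^α, so (82/200)^α = 0.74.
Taking logs: α·ln(82/200) = ln(0.74), so α = -0.301105 / -0.891598 ≈ 0.338.

α ≈ 0.338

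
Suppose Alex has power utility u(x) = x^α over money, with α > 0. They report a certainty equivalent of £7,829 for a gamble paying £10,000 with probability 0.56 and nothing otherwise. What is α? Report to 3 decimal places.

α ≈ 2.369

The lottery's expected utility is 0.56·u(10000) + 0.44·u(0) = 0.56·10000^α (since u(0) = 0 for α > 0).
Indifference: 7829^α = 0.56·10000^α, so (7829/10000)^α = 0.56.
α = ln(0.56) / ln(7829/10000) = -0.579818/-0.244750 ≈ 2.369.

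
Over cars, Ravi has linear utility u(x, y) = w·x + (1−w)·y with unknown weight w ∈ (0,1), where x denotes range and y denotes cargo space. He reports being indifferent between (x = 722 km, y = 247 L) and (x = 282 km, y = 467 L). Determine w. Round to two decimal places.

Equating utilities: w·722 + (1−w)·247 = w·282 + (1−w)·467.
Collecting terms: w·440 = (1−w)·220.
Hence w = 220/(440+220) = 220/660 = 0.33.

w = 0.33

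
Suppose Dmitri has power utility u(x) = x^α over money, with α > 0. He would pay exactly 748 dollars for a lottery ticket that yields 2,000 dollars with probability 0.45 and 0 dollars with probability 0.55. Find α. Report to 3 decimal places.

EU(lottery) = 0.45·2000^α + 0.55·0 = 0.45·2000^α.
Equating: 748^α = 0.45·2000^α, i.e. 0.3740^α = 0.45.
Take logs: α = ln 0.45 / ln(748/2000) ≈ 0.81190.

α ≈ 0.812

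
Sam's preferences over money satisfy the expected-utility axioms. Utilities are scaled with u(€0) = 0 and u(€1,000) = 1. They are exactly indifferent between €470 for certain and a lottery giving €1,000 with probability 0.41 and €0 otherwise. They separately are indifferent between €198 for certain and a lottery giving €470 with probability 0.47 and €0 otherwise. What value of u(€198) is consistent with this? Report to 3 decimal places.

The first gamble pins u(€470): it must equal 0.41·1 + 0.59·0 = 0.41.
Then u(€198) = 0.47·u(€470) + 0.53·u(€0) = 0.47·0.41 + 0.53·0.00 = 0.1927.

0.193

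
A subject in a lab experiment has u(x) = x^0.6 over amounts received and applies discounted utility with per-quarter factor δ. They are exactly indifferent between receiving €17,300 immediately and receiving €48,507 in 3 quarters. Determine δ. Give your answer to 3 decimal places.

δ ≈ 0.814

Equating discounted utilities: u(17300) = δ^3·u(48507) ⇒ δ^3 = u(17300)/u(48507).
Since u(x) = x^0.6, δ^3 = (17300/48507)^0.6 = 0.35665^0.6 = 0.53870.
Hence δ = (0.53870)^(1/3) = 0.81367.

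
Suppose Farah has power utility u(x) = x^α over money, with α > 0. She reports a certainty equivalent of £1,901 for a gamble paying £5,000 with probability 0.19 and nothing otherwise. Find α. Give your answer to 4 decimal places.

α ≈ 1.7173

The lottery's expected utility is 0.19·u(5000) + 0.81·u(0) = 0.19·5000^α (since u(0) = 0 for α > 0).
Equating: 1901^α = 0.19·5000^α, i.e. 0.3802^α = 0.19.
Taking logs: α·ln(1901/5000) = ln(0.19), so α = -1.6607312 / -0.9670578 ≈ 1.7173.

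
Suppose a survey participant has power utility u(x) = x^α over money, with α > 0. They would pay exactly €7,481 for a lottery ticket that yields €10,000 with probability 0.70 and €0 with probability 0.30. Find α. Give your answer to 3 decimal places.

Since u(0) = 0, the lottery's EU is 0.70·10000^α.
Indifference: 7481^α = 0.70·10000^α, so (7481/10000)^α = 0.70.
α = ln(0.70) / ln(7481/10000) = -0.356675/-0.290219 ≈ 1.229.

α ≈ 1.229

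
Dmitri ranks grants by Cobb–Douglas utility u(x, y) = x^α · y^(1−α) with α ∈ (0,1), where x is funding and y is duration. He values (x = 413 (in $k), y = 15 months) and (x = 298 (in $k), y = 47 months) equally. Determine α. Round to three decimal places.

α ≈ 0.778

Set the two utilities equal: 413^α·15^(1−α) = 298^α·47^(1−α).
(413/298)^α = (47/15)^(1−α); take logs: α·ln(413/298) = (1−α)·ln(47/15), i.e. α·0.326354 = (1−α)·1.142097.
With A = 0.326354 and B = 1.142097: α·A = (1−α)·B, so α = B/(A+B) = 1.142097/1.468451 ≈ 0.778.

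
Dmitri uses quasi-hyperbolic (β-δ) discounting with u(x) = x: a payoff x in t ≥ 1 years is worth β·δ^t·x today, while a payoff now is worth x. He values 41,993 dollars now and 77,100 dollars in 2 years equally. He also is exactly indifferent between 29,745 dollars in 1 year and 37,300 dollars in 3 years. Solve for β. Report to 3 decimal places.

β ≈ 0.683

Both payoffs in the second observation are in the future, so β drops out: δ^1·29745 = δ^3·37300 ⇒ δ^2 = 29745/37300 = 0.79745, so δ = 0.89300.
The first indifference: 41993 = β·δ^2·77100, so β = 41993/(δ^2·77100) = 41993/(0.79745·77100) ≈ 0.683.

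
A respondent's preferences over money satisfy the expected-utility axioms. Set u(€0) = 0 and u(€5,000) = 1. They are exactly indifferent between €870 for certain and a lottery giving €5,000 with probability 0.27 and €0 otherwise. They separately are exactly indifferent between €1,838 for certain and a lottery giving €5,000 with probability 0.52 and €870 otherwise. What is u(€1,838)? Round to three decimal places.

0.650

The first gamble pins u(€870): it must equal 0.27·1 + 0.73·0 = 0.27.
The second indifference gives u(€1,838) = 0.52·u(€5,000) + 0.48·u(€870) = 0.52·1.00 + 0.48·0.27 = 0.6496.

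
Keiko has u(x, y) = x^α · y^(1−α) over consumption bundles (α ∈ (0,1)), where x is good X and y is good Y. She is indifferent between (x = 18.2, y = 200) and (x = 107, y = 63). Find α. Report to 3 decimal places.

Set the two utilities equal: 18.2^α·200^(1−α) = 107^α·63^(1−α).
Taking logs: α·ln 18.2 + (1−α)·ln 200 = α·ln 107 + (1−α)·ln 63, i.e. α·-1.771407 = (1−α)·-1.155183.
Thus α·(-2.926590) = -1.155183, so α = -1.155183/-2.926590 ≈ 0.395.

α ≈ 0.395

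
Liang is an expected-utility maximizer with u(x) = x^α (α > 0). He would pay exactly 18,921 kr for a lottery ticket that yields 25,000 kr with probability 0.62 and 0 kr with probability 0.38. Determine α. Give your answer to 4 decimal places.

The lottery's expected utility is 0.62·u(25000) + 0.38·u(0) = 0.62·25000^α (since u(0) = 0 for α > 0).
Setting u(18921) equal to that: 18921^α = 0.62·25000^α ⇒ (18921/25000)^α = 0.62.
Taking logs: α·ln(18921/25000) = ln(0.62), so α = -0.4780358 / -0.2786034 ≈ 1.7158.

α ≈ 1.7158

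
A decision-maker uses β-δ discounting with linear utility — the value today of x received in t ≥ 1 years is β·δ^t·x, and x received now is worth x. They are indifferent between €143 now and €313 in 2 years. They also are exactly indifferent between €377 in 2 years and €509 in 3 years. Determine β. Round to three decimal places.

β ≈ 0.833

From the later pair, β·δ^2·377 = β·δ^3·509; dividing through, δ = 377/509 = 0.74067.
The first indifference: 143 = β·δ^2·313, so β = 143/(δ^2·313) = 143/(0.54859·313) ≈ 0.833.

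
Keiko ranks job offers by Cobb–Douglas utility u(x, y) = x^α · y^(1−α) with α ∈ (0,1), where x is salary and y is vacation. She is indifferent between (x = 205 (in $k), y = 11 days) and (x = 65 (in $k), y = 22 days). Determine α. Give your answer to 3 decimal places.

α ≈ 0.376

Indifference: 205^α · 11^(1−α) = 65^α · 22^(1−α).
Taking logs: α·ln 205 + (1−α)·ln 11 = α·ln 65 + (1−α)·ln 22, i.e. α·1.148623 = (1−α)·0.693147.
So α/(1−α) = (0.693147)/(1.148623) = 0.603459, and α = 0.603459/1.603459 ≈ 0.376.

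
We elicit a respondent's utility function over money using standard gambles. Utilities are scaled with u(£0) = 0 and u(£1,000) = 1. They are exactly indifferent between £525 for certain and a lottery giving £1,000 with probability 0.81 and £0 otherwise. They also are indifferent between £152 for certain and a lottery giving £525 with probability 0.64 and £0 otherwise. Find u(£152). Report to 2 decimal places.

The first gamble pins u(£525): it must equal 0.81·1 + 0.19·0 = 0.81.
Chaining: u(£152) = 0.64·0.81 + 0.36·0.00 = 0.5184.

0.52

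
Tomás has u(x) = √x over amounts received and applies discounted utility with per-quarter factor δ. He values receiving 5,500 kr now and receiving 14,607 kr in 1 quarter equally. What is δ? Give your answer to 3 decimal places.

Equating discounted utilities: u(5500) = δ·u(14607) ⇒ δ = u(5500)/u(14607).
With u(x) = √x: δ = √5500/√14607 = √(5500/14607) = 0.61362.

δ ≈ 0.614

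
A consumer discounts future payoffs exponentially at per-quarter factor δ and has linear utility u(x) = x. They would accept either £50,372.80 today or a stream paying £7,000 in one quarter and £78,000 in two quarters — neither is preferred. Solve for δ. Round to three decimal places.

Present value of the stream is 7000·δ + 78000·δ². Indifference gives 7000δ + 78000δ² = 50372.80.
Rearranged: 78000δ² + 7000δ − 50372.80 = 0.
By the quadratic formula (taking the positive root), δ = (−7000 + √15765313600.00) / 156000 ≈ 0.760.

δ ≈ 0.760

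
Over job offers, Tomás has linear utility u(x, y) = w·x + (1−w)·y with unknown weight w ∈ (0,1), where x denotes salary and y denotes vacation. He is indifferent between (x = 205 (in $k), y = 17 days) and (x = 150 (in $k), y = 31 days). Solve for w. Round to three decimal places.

w = 0.203

u(205,17) = u(150,31) means w·205 + (1−w)·17 = w·150 + (1−w)·31.
Collecting terms: w·55 = (1−w)·14.
The marginal rate of substitution is 14/55, so w = 14/(55+14) = 0.203.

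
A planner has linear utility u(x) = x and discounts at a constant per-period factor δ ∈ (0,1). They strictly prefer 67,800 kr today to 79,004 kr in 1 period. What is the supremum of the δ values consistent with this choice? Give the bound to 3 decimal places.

δ < 0.858

Under u(x) = x this choice says 67800 > δ·79004.
Dividing through by 79004 gives δ < 0.85818.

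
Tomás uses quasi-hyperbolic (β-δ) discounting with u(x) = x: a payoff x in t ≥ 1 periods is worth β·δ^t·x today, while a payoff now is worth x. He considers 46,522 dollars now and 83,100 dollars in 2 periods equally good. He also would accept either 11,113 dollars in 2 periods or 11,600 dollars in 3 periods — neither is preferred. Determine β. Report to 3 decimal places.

β ≈ 0.610

Both payoffs in the second observation are in the future, so β drops out: δ^2·11113 = δ^3·11600 ⇒ δ = 11113/11600 = 0.95802.
Now use the now-vs-future pair: 46522 = β·δ^2·83100 gives β = 46522/(0.91780·83100) ≈ 0.610.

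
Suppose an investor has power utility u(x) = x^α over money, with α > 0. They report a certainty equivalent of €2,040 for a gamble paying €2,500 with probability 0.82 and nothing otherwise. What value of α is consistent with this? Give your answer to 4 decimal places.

α ≈ 0.9760

The lottery's expected utility is 0.82·u(2500) + 0.18·u(0) = 0.82·2500^α (since u(0) = 0 for α > 0).
Equating: 2040^α = 0.82·2500^α, i.e. 0.8160^α = 0.82.
Taking logs: α·ln(2040/2500) = ln(0.82), so α = -0.1984509 / -0.2033409 ≈ 0.9760.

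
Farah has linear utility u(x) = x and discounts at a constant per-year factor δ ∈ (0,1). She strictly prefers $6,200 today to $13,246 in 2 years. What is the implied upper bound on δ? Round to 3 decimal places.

Under u(x) = x this choice says 6200 > δ^2·13246.
So δ^2 < 6200/13246 = 0.46807; taking the square root of both positive sides preserves the inequality.
δ < (6200/13246)^(1/2) ≈ 0.684.

δ < 0.684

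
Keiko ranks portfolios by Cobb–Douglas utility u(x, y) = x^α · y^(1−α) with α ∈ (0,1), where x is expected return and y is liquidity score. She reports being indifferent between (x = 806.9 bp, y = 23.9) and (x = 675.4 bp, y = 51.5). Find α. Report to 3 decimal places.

Indifference: 806.9^α · 23.9^(1−α) = 675.4^α · 51.5^(1−α).
Taking logs: α·ln 806.9 + (1−α)·ln 23.9 = α·ln 675.4 + (1−α)·ln 51.5, i.e. α·0.177895 = (1−α)·0.767703.
With A = 0.177895 and B = 0.767703: α·A = (1−α)·B, so α = B/(A+B) = 0.767703/0.945598 ≈ 0.812.

α ≈ 0.812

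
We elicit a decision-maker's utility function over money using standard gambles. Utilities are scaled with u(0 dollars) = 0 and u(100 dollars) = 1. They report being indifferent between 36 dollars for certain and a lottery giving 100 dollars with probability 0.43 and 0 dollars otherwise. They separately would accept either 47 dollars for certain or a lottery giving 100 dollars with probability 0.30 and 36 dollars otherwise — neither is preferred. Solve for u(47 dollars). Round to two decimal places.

From the first indifference, u(36 dollars) = 0.43·u(100 dollars) + 0.57·u(0 dollars) = 0.43·1 + 0.57·0 = 0.43.
The second indifference gives u(47 dollars) = 0.30·u(100 dollars) + 0.70·u(36 dollars) = 0.30·1.00 + 0.70·0.43 = 0.6010.

0.60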